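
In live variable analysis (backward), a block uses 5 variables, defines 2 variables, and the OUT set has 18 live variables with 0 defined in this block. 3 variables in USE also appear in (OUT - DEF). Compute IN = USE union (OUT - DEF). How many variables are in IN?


OUT - DEF: 18 - 0 = 18
|IN| = |USE| + |OUT - DEF| - |USE ∩ (OUT - DEF)| = 5 + 18 - 3 = 20

20


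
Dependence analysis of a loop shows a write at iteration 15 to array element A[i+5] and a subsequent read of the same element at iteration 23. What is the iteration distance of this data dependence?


Distance = read iteration - write iteration
= 23 - 15 = 8

8


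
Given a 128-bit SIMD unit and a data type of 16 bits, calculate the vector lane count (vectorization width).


Width = SIMD bits / data type bits
= 128 / 16 = 8

8


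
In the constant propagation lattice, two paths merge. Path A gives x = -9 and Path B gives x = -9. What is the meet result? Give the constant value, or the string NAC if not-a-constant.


Meet operation: if both paths give the same constant, result is that constant; if they differ, result is NAC (not-a-constant).
Path A: -9, Path B: -9 -> equal
Result: constant -> -9

-9


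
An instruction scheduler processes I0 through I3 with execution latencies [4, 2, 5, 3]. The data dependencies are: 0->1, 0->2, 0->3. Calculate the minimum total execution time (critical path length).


Compute longest path through dependency graph: dist(Ik) = max over predecessors of dist + latency(Ik).
dist(I0) = latency 4 = 4
dist(I1) = dist(I0) + 2 = 4 + 2 = 6
dist(I2) = dist(I0) + 5 = 4 + 5 = 9
dist(I3) = dist(I0) + 3 = 4 + 3 = 7
Critical path = max dist = 9

9


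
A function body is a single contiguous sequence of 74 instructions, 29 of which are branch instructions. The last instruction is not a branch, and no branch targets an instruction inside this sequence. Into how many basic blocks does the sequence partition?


With no in-sequence branch targets, the leaders are the first instruction plus the instruction after each branch.
Number of basic blocks = branches + 1
= 29 + 1 = 30

30


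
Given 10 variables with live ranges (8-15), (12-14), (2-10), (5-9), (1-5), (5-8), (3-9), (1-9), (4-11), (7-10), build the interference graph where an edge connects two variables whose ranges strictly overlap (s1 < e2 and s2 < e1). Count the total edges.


Check all pairs for overlapping intervals.
Two intervals (s1,e1) and (s2,e2) overlap if s1 < e2 and s2 < e1.
v0 (8-15) vs v1..v9: overlaps v1, v2, v3, v6, v7, v8, v9 -> 7
v1 (12-14) vs v2..v9: overlaps none -> 0
v2 (2-10) vs v3..v9: overlaps v3, v4, v5, v6, v7, v8, v9 -> 7
v3 (5-9) vs v4..v9: overlaps v5, v6, v7, v8, v9 -> 5
v4 (1-5) vs v5..v9: overlaps v6, v7, v8 -> 3
v5 (5-8) vs v6..v9: overlaps v6, v7, v8, v9 -> 4
v6 (3-9) vs v7..v9: overlaps v7, v8, v9 -> 3
v7 (1-9) vs v8..v9: overlaps v8, v9 -> 2
v8 (4-11) vs v9: overlaps v9 -> 1
Total overlapping pairs = 7 + 0 + 7 + 5 + 3 + 4 + 3 + 2 + 1 = 32

32


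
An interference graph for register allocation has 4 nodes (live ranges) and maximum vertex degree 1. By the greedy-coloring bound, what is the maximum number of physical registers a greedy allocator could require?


Greedy coloring never needs more than (max_degree + 1) colors: when coloring a vertex, at most max_degree neighbors are already colored.
Upper bound = 1 + 1 = 2

2


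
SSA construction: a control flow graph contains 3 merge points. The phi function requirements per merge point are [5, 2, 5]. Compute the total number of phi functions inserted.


Total phi functions = sum of phi functions at each join node
= 5 + 2 + 5 = 12

12


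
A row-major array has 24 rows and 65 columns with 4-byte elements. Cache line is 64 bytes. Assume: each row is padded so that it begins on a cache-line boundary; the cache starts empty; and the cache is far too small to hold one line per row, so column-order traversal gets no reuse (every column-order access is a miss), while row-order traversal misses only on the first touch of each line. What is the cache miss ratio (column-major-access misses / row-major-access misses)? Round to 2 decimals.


Each row occupies 65 * 4 = 260 bytes and starts on a line boundary, so it spans ceil(260 / 64) = 5 cache lines.
Row-major traversal misses (one per line touched): 24 * ceil(65 * 4 / 64) = 120
Column-major traversal misses (no reuse, every access misses): 24 * 65 = 1560
Ratio = 1560 / 120 = 13.0

13.0


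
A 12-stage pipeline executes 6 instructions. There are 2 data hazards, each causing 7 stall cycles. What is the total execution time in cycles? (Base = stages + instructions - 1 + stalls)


Base cycles = 12 + 6 - 1 = 17
Total stalls = 2 * 7 = 14
Total = 17 + 14 = 31

31


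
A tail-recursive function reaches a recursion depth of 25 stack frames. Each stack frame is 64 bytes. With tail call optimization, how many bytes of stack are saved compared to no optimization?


Without TCO: 25 * 64 = 1600 bytes
With TCO: reuse 1 frame = 64 bytes
Savings = 1600 - 64 = 1536

1536


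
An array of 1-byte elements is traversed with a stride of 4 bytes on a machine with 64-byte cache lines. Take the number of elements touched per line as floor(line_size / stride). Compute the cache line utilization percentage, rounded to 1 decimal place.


Elements per cache line = floor(64 / 4) = 16
Bytes used = 16 * 1 = 16
Utilization = 16 / 64 * 100 = 25.0%

25.0


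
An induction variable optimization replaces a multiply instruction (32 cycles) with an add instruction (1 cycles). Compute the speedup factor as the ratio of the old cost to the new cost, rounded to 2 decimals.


Ratio = mult_cost / add_cost = 32 / 1 = 32.0

32.0


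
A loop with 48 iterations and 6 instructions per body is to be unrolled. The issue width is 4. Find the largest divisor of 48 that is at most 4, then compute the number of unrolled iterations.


Largest divisor of 48 <= 4 is 4
New iterations = 48 / 4 = 12

12


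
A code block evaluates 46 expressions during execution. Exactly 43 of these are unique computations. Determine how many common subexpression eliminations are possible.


CSE count = total expressions - unique expressions
= 46 - 43 = 3

3


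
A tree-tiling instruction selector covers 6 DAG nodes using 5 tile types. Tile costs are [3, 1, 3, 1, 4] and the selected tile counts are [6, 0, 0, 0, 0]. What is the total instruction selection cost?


Total cost = sum(count_i * cost_i)
= 6*3 + 0*1 + 0*3 + 0*1 + 0*4
= 18

18


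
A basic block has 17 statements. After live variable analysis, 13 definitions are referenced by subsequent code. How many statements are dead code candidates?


Dead code = total statements - live definitions
= 17 - 13 = 4

4


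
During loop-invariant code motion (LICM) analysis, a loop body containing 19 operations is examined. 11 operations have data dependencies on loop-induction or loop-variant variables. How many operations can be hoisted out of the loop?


Invariant candidates = total - loop-dependent
= 19 - 11 = 8

8


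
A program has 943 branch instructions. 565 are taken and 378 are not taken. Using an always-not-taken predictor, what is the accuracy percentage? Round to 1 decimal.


Predictor: always-not-taken
Correct predictions = 378
Accuracy = 378 / 943 * 100 = 40.1%

40.1


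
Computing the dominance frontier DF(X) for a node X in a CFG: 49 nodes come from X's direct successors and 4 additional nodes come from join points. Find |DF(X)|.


DF(X) = direct successor contributions + join point contributions
= 49 + 4 = 53

53


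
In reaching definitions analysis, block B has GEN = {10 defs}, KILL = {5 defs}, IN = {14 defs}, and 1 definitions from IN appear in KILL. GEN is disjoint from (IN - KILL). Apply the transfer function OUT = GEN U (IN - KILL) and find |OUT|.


IN - KILL: 14 - 1 = 13 surviving definitions
OUT = GEN + surviving = 10 + 13 = 23

23


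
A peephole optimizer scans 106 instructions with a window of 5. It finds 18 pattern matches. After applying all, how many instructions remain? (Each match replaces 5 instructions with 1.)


Each match removes 4 instructions.
Total removed = 18 * 4 = 72
Remaining = 106 - 72 = 34

34


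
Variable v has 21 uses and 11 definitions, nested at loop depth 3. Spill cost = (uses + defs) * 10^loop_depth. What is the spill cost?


uses + defs = 21 + 11 = 32
10^3 = 1000
Spill cost = 32 * 1000 = 32000

32000


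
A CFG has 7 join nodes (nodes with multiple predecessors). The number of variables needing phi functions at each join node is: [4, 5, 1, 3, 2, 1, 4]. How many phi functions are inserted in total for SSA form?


Total phi functions = sum of phi functions at each join node
= 4 + 5 + 1 + 3 + 2 + 1 + 4 = 20

20


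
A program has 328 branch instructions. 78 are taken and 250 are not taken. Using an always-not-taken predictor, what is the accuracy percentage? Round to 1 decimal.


Predictor: always-not-taken
Correct predictions = 250
Accuracy = 250 / 328 * 100 = 76.2%

76.2


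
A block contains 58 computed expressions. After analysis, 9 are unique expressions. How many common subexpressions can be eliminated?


CSE count = total expressions - unique expressions
= 58 - 9 = 49

49


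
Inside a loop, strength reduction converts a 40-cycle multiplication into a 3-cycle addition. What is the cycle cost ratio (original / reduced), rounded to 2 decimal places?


Ratio = mult_cost / add_cost = 40 / 3 = 13.33

13.33


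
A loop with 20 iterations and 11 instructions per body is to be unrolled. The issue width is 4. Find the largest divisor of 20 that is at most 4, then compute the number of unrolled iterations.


Largest divisor of 20 <= 4 is 4
New iterations = 20 / 4 = 5

5


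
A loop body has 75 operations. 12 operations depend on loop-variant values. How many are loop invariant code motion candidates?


Invariant candidates = total - loop-dependent
= 75 - 12 = 63

63


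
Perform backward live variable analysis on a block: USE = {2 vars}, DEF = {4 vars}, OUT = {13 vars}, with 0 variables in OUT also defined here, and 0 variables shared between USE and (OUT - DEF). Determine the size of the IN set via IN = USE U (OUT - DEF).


OUT - DEF: 13 - 0 = 13
|IN| = |USE| + |OUT - DEF| - |USE ∩ (OUT - DEF)| = 2 + 13 - 0 = 15

15


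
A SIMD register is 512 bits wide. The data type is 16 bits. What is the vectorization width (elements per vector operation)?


Width = SIMD bits / data type bits
= 512 / 16 = 32

32


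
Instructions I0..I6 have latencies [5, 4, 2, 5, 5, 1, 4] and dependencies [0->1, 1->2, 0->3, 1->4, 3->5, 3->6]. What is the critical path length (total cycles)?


Compute longest path through dependency graph: dist(Ik) = max over predecessors of dist + latency(Ik).
dist(I0) = latency 5 = 5
dist(I1) = dist(I0) + 4 = 5 + 4 = 9
dist(I2) = dist(I1) + 2 = 9 + 2 = 11
dist(I3) = dist(I0) + 5 = 5 + 5 = 10
dist(I4) = dist(I1) + 5 = 9 + 5 = 14
dist(I5) = dist(I3) + 1 = 10 + 1 = 11
dist(I6) = dist(I3) + 4 = 10 + 4 = 14
Critical path = max dist = 14

14


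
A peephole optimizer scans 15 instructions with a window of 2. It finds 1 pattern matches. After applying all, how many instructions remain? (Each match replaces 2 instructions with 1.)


Each match removes 1 instructions.
Total removed = 1 * 1 = 1
Remaining = 15 - 1 = 14

14


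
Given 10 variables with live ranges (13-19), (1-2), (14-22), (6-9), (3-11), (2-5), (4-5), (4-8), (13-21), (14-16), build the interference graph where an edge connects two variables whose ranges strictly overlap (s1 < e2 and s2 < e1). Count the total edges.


Check all pairs for overlapping intervals.
Two intervals (s1,e1) and (s2,e2) overlap if s1 < e2 and s2 < e1.
v0 (13-19) vs v1..v9: overlaps v2, v8, v9 -> 3
v1 (1-2) vs v2..v9: overlaps none -> 0
v2 (14-22) vs v3..v9: overlaps v8, v9 -> 2
v3 (6-9) vs v4..v9: overlaps v4, v7 -> 2
v4 (3-11) vs v5..v9: overlaps v5, v6, v7 -> 3
v5 (2-5) vs v6..v9: overlaps v6, v7 -> 2
v6 (4-5) vs v7..v9: overlaps v7 -> 1
v7 (4-8) vs v8..v9: overlaps none -> 0
v8 (13-21) vs v9: overlaps v9 -> 1
Total overlapping pairs = 3 + 0 + 2 + 2 + 3 + 2 + 1 + 0 + 1 = 14

14


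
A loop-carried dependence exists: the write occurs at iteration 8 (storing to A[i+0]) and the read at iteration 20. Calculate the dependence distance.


Distance = read iteration - write iteration
= 20 - 8 = 12

12


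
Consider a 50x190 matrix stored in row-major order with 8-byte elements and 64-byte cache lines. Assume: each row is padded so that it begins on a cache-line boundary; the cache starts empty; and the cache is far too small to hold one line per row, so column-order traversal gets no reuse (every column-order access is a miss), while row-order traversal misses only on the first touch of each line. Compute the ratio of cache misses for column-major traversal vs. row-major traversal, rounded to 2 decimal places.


Each row occupies 190 * 8 = 1520 bytes and starts on a line boundary, so it spans ceil(1520 / 64) = 24 cache lines.
Row-major traversal misses (one per line touched): 50 * ceil(190 * 8 / 64) = 1200
Column-major traversal misses (no reuse, every access misses): 50 * 190 = 9500
Ratio = 9500 / 1200 = 7.92

7.92


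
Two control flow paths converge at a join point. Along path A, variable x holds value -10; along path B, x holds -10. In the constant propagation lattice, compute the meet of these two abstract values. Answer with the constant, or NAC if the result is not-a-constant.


Meet operation: if both paths give the same constant, result is that constant; if they differ, result is NAC (not-a-constant).
Path A: -10, Path B: -10 -> equal
Result: constant -> -10

-10


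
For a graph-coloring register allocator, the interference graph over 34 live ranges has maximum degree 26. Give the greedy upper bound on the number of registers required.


Greedy coloring never needs more than (max_degree + 1) colors: when coloring a vertex, at most max_degree neighbors are already colored.
Upper bound = 26 + 1 = 27

27


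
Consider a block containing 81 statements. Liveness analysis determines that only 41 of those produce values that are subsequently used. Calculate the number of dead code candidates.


Dead code = total statements - live definitions
= 81 - 41 = 40

40


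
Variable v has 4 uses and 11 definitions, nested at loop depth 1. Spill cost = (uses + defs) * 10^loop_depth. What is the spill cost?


uses + defs = 4 + 11 = 15
10^1 = 10
Spill cost = 15 * 10 = 150

150


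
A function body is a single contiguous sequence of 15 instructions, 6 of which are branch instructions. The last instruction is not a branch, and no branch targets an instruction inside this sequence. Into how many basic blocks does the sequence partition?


With no in-sequence branch targets, the leaders are the first instruction plus the instruction after each branch.
Number of basic blocks = branches + 1
= 6 + 1 = 7

7


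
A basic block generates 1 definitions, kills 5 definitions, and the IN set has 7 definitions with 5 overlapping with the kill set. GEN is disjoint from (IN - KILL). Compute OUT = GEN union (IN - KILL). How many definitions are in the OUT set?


IN - KILL: 7 - 5 = 2 surviving definitions
OUT = GEN + surviving = 1 + 2 = 3

3


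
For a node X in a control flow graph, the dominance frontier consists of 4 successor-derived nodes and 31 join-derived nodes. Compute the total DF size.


DF(X) = direct successor contributions + join point contributions
= 4 + 31 = 35

35


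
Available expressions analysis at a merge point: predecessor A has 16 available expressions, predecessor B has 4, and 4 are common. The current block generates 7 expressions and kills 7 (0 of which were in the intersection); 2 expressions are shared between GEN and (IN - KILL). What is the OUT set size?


IN = intersection of predecessors = 4
IN - KILL = 4 - 0 = 4
|OUT| = |GEN| + |IN - KILL| - |GEN ∩ (IN - KILL)| = 7 + 4 - 2 = 9

9


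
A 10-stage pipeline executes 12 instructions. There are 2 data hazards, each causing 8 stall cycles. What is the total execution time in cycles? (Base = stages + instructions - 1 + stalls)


Base cycles = 10 + 12 - 1 = 21
Total stalls = 2 * 8 = 16
Total = 21 + 16 = 37

37


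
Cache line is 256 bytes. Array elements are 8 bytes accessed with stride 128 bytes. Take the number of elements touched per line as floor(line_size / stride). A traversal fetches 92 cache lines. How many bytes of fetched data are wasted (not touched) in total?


Elements per line = floor(256 / 128) = 2
Bytes used per line = 2 * 8 = 16
Wasted per line = 256 - 16 = 240
Total wasted = 240 * 92 = 22080

22080


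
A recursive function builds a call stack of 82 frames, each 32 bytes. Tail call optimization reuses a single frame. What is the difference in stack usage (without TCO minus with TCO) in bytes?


Without TCO: 82 * 32 = 2624 bytes
With TCO: reuse 1 frame = 32 bytes
Savings = 2624 - 32 = 2592

2592


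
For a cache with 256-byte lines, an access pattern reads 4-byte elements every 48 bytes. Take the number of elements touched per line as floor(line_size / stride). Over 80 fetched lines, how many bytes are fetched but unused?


Elements per line = floor(256 / 48) = 5
Bytes used per line = 5 * 4 = 20
Wasted per line = 256 - 20 = 236
Total wasted = 236 * 80 = 18880

18880


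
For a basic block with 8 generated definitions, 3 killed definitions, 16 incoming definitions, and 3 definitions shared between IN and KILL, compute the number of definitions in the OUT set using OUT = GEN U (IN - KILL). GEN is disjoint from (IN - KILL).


IN - KILL: 16 - 3 = 13 surviving definitions
OUT = GEN + surviving = 8 + 13 = 21

21


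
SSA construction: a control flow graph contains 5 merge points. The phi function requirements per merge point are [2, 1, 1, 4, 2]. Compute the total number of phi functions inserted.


Total phi functions = sum of phi functions at each join node
= 2 + 1 + 1 + 4 + 2 = 10

10


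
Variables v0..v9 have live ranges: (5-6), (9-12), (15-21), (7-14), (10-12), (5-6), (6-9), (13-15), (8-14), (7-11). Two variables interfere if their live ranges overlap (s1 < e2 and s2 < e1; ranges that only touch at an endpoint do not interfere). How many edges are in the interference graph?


Check all pairs for overlapping intervals.
Two intervals (s1,e1) and (s2,e2) overlap if s1 < e2 and s2 < e1.
v0 (5-6) vs v1..v9: overlaps v5 -> 1
v1 (9-12) vs v2..v9: overlaps v3, v4, v8, v9 -> 4
v2 (15-21) vs v3..v9: overlaps none -> 0
v3 (7-14) vs v4..v9: overlaps v4, v6, v7, v8, v9 -> 5
v4 (10-12) vs v5..v9: overlaps v8, v9 -> 2
v5 (5-6) vs v6..v9: overlaps none -> 0
v6 (6-9) vs v7..v9: overlaps v8, v9 -> 2
v7 (13-15) vs v8..v9: overlaps v8 -> 1
v8 (8-14) vs v9: overlaps v9 -> 1
Total overlapping pairs = 1 + 4 + 0 + 5 + 2 + 0 + 2 + 1 + 1 = 16

16


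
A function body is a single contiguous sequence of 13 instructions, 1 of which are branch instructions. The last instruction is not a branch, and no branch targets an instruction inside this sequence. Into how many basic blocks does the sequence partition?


With no in-sequence branch targets, the leaders are the first instruction plus the instruction after each branch.
Number of basic blocks = branches + 1
= 1 + 1 = 2

2


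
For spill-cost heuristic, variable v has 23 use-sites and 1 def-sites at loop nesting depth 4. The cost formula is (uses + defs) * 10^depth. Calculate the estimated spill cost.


uses + defs = 23 + 1 = 24
10^4 = 10000
Spill cost = 24 * 10000 = 240000

240000


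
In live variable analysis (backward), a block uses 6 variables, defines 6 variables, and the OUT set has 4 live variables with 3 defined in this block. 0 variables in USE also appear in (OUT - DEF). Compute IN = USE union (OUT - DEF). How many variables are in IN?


OUT - DEF: 4 - 3 = 1
|IN| = |USE| + |OUT - DEF| - |USE ∩ (OUT - DEF)| = 6 + 1 - 0 = 7

7


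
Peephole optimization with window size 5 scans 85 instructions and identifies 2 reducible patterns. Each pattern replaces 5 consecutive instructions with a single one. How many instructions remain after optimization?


Each match removes 4 instructions.
Total removed = 2 * 4 = 8
Remaining = 85 - 8 = 77

77


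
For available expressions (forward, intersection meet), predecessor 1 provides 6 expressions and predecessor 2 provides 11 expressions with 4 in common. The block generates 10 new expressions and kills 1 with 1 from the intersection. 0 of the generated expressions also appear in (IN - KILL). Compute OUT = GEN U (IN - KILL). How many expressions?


IN = intersection of predecessors = 4
IN - KILL = 4 - 1 = 3
|OUT| = |GEN| + |IN - KILL| - |GEN ∩ (IN - KILL)| = 10 + 3 - 0 = 13

13


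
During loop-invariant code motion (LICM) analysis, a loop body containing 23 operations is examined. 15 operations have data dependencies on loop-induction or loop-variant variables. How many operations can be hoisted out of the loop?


Invariant candidates = total - loop-dependent
= 23 - 15 = 8

8


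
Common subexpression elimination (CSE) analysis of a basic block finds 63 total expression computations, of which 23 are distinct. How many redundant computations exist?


CSE count = total expressions - unique expressions
= 63 - 23 = 40

40


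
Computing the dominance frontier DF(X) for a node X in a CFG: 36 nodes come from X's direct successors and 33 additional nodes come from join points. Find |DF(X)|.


DF(X) = direct successor contributions + join point contributions
= 36 + 33 = 69

69


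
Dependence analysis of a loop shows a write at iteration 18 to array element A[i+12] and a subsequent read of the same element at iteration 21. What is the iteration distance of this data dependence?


Distance = read iteration - write iteration
= 21 - 18 = 3

3


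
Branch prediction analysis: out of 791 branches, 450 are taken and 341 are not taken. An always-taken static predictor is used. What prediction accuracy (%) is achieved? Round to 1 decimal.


Predictor: always-taken
Correct predictions = 450
Accuracy = 450 / 791 * 100 = 56.9%

56.9


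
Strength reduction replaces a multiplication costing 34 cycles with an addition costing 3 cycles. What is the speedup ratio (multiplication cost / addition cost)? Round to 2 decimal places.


Ratio = mult_cost / add_cost = 34 / 3 = 11.33

11.33


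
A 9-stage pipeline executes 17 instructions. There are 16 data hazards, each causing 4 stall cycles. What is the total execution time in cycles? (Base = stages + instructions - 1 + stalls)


Base cycles = 9 + 17 - 1 = 25
Total stalls = 16 * 4 = 64
Total = 25 + 64 = 89

89


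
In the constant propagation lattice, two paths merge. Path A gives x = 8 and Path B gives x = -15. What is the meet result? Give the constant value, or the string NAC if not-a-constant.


Meet operation: if both paths give the same constant, result is that constant; if they differ, result is NAC (not-a-constant).
Path A: 8, Path B: -15 -> differ
Result: not-a-constant -> NAC

NAC


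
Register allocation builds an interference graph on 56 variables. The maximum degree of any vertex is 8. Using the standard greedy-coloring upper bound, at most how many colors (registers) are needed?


Greedy coloring never needs more than (max_degree + 1) colors: when coloring a vertex, at most max_degree neighbors are already colored.
Upper bound = 8 + 1 = 9

9


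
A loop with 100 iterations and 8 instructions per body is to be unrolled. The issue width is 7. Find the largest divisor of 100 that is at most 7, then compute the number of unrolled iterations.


Largest divisor of 100 <= 7 is 5
New iterations = 100 / 5 = 20

20


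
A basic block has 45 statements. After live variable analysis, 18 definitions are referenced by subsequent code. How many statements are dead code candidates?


Dead code = total statements - live definitions
= 45 - 18 = 27

27


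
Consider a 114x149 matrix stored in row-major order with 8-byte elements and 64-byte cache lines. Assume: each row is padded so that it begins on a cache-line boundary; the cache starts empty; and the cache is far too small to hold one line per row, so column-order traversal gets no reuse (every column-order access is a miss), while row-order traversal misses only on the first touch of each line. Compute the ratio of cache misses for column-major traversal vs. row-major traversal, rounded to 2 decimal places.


Each row occupies 149 * 8 = 1192 bytes and starts on a line boundary, so it spans ceil(1192 / 64) = 19 cache lines.
Row-major traversal misses (one per line touched): 114 * ceil(149 * 8 / 64) = 2166
Column-major traversal misses (no reuse, every access misses): 114 * 149 = 16986
Ratio = 16986 / 2166 = 7.84

7.84


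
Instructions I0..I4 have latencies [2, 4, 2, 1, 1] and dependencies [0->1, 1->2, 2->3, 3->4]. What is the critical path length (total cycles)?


Compute longest path through dependency graph: dist(Ik) = max over predecessors of dist + latency(Ik).
dist(I0) = latency 2 = 2
dist(I1) = dist(I0) + 4 = 2 + 4 = 6
dist(I2) = dist(I1) + 2 = 6 + 2 = 8
dist(I3) = dist(I2) + 1 = 8 + 1 = 9
dist(I4) = dist(I3) + 1 = 9 + 1 = 10
Critical path = max dist = 10

10


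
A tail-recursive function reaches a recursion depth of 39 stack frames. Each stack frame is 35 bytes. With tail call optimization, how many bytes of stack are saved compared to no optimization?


Without TCO: 39 * 35 = 1365 bytes
With TCO: reuse 1 frame = 35 bytes
Savings = 1365 - 35 = 1330

1330


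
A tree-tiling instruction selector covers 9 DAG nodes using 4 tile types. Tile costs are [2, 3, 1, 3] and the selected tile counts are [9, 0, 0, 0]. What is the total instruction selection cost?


Total cost = sum(count_i * cost_i)
= 9*2 + 0*3 + 0*1 + 0*3
= 18

18


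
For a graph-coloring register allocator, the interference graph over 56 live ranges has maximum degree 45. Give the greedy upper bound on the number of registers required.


Greedy coloring never needs more than (max_degree + 1) colors: when coloring a vertex, at most max_degree neighbors are already colored.
Upper bound = 45 + 1 = 46

46


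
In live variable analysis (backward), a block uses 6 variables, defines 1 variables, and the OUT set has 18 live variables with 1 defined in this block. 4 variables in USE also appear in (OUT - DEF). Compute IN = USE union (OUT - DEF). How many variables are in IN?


OUT - DEF: 18 - 1 = 17
|IN| = |USE| + |OUT - DEF| - |USE ∩ (OUT - DEF)| = 6 + 17 - 4 = 19

19


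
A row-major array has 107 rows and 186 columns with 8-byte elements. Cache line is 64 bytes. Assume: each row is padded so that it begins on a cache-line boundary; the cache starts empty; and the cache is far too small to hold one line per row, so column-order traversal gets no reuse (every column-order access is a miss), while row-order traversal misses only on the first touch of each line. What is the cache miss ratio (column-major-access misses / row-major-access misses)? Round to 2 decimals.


Each row occupies 186 * 8 = 1488 bytes and starts on a line boundary, so it spans ceil(1488 / 64) = 24 cache lines.
Row-major traversal misses (one per line touched): 107 * ceil(186 * 8 / 64) = 2568
Column-major traversal misses (no reuse, every access misses): 107 * 186 = 19902
Ratio = 19902 / 2568 = 7.75

7.75


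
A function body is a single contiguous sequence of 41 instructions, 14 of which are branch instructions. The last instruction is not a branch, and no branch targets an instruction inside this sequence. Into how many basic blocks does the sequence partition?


With no in-sequence branch targets, the leaders are the first instruction plus the instruction after each branch.
Number of basic blocks = branches + 1
= 14 + 1 = 15

15


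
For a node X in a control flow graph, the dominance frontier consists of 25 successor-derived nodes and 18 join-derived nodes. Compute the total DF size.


DF(X) = direct successor contributions + join point contributions
= 25 + 18 = 43

43


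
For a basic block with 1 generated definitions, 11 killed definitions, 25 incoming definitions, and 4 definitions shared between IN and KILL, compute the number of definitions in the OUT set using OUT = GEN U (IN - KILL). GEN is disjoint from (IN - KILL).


IN - KILL: 25 - 4 = 21 surviving definitions
OUT = GEN + surviving = 1 + 21 = 22

22


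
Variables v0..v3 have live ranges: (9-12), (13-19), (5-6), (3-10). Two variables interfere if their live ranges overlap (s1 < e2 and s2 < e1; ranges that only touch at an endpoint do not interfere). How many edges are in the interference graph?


Check all pairs for overlapping intervals.
Two intervals (s1,e1) and (s2,e2) overlap if s1 < e2 and s2 < e1.
v0 (9-12) vs v1..v3: overlaps v3 -> 1
v1 (13-19) vs v2..v3: overlaps none -> 0
v2 (5-6) vs v3: overlaps v3 -> 1
Total overlapping pairs = 1 + 0 + 1 = 2

2


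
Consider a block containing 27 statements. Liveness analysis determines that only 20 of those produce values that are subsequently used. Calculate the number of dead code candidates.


Dead code = total statements - live definitions
= 27 - 20 = 7

7


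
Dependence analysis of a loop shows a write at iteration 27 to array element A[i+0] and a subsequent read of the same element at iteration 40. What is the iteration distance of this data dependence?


Distance = read iteration - write iteration
= 40 - 27 = 13

13


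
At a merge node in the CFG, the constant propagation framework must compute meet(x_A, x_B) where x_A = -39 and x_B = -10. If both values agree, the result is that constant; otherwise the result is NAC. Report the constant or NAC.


Meet operation: if both paths give the same constant, result is that constant; if they differ, result is NAC (not-a-constant).
Path A: -39, Path B: -10 -> differ
Result: not-a-constant -> NAC

NAC


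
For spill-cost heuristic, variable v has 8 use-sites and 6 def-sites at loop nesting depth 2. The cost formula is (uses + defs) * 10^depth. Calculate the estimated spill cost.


uses + defs = 8 + 6 = 14
10^2 = 100
Spill cost = 14 * 100 = 1400

1400


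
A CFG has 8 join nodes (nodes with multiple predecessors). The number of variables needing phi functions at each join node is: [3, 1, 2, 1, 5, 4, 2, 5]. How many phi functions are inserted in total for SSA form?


Total phi functions = sum of phi functions at each join node
= 3 + 1 + 2 + 1 + 5 + 4 + 2 + 5 = 23

23


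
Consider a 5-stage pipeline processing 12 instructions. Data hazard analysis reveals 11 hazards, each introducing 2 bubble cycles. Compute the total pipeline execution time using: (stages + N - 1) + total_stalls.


Base cycles = 5 + 12 - 1 = 16
Total stalls = 11 * 2 = 22
Total = 16 + 22 = 38

38


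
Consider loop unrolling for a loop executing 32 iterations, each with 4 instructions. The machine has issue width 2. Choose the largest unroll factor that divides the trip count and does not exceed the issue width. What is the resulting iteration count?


Largest divisor of 32 <= 2 is 2
New iterations = 32 / 2 = 16

16


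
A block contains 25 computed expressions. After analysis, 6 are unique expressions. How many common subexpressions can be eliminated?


CSE count = total expressions - unique expressions
= 25 - 6 = 19

19


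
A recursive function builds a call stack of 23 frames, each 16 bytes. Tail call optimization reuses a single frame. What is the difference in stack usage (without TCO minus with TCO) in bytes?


Without TCO: 23 * 16 = 368 bytes
With TCO: reuse 1 frame = 16 bytes
Savings = 368 - 16 = 352

352


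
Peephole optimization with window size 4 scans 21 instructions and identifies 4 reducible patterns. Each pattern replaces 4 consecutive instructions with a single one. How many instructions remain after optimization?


Each match removes 3 instructions.
Total removed = 4 * 3 = 12
Remaining = 21 - 12 = 9

9


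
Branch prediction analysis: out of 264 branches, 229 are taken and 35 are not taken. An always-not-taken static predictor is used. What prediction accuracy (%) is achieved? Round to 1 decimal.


Predictor: always-not-taken
Correct predictions = 35
Accuracy = 35 / 264 * 100 = 13.3%

13.3


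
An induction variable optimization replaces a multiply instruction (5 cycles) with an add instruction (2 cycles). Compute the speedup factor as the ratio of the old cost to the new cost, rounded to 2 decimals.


Ratio = mult_cost / add_cost = 5 / 2 = 2.5

2.5


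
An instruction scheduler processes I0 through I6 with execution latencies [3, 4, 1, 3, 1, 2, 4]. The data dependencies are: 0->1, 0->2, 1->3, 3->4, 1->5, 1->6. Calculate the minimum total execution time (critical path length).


Compute longest path through dependency graph: dist(Ik) = max over predecessors of dist + latency(Ik).
dist(I0) = latency 3 = 3
dist(I1) = dist(I0) + 4 = 3 + 4 = 7
dist(I2) = dist(I0) + 1 = 3 + 1 = 4
dist(I3) = dist(I1) + 3 = 7 + 3 = 10
dist(I4) = dist(I3) + 1 = 10 + 1 = 11
dist(I5) = dist(I1) + 2 = 7 + 2 = 9
dist(I6) = dist(I1) + 4 = 7 + 4 = 11
Critical path = max dist = 11

11


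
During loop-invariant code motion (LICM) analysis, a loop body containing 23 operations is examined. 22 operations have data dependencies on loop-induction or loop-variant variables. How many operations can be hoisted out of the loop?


Invariant candidates = total - loop-dependent
= 23 - 22 = 1

1


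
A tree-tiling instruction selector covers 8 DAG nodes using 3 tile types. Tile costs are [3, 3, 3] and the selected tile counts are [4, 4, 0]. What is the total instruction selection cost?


Total cost = sum(count_i * cost_i)
= 4*3 + 4*3 + 0*3
= 24

24


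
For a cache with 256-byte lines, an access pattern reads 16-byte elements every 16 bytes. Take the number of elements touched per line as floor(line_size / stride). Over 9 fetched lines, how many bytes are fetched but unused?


Elements per line = floor(256 / 16) = 16
Bytes used per line = 16 * 16 = 256
Wasted per line = 256 - 256 = 0
Total wasted = 0 * 9 = 0

0


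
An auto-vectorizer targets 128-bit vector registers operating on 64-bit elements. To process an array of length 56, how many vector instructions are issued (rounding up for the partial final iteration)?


Width = 128 / 64 = 2 elements per vector op
Iterations = ceil(56 / 2) = 28

28


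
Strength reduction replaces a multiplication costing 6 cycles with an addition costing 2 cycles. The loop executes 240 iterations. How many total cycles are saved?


Per-iteration saving = 6 - 2 = 4
Total saved = 240 * 4 = 960

960


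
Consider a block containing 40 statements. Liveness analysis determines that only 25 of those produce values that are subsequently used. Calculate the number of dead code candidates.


Dead code = total statements - live definitions
= 40 - 25 = 15

15


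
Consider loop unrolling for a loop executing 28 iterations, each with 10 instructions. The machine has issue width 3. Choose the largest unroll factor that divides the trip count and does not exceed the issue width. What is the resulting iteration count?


Largest divisor of 28 <= 3 is 2
New iterations = 28 / 2 = 14

14


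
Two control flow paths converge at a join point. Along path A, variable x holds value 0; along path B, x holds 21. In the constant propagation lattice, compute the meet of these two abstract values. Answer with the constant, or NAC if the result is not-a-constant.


Meet operation: if both paths give the same constant, result is that constant; if they differ, result is NAC (not-a-constant).
Path A: 0, Path B: 21 -> differ
Result: not-a-constant -> NAC

NAC


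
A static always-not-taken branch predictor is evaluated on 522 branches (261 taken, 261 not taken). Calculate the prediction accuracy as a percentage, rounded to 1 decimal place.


Predictor: always-not-taken
Correct predictions = 261
Accuracy = 261 / 522 * 100 = 50.0%

50.0


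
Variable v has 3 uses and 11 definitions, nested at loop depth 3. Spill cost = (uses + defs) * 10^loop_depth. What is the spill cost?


uses + defs = 3 + 11 = 14
10^3 = 1000
Spill cost = 14 * 1000 = 14000

14000


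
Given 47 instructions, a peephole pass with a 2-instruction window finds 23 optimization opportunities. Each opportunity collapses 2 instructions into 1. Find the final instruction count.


Each match removes 1 instructions.
Total removed = 23 * 1 = 23
Remaining = 47 - 23 = 24

24


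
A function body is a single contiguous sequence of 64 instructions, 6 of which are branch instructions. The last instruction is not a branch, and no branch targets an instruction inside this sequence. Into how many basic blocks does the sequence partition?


With no in-sequence branch targets, the leaders are the first instruction plus the instruction after each branch.
Number of basic blocks = branches + 1
= 6 + 1 = 7

7


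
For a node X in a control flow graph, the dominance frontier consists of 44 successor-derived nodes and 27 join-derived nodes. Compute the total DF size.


DF(X) = direct successor contributions + join point contributions
= 44 + 27 = 71

71


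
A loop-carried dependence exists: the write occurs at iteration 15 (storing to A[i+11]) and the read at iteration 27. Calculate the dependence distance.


Distance = read iteration - write iteration
= 27 - 15 = 12

12


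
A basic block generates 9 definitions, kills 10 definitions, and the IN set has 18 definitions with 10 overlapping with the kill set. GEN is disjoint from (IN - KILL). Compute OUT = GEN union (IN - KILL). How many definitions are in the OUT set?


IN - KILL: 18 - 10 = 8 surviving definitions
OUT = GEN + surviving = 9 + 8 = 17

17


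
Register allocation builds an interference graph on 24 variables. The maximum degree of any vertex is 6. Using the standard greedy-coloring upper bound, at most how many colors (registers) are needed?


Greedy coloring never needs more than (max_degree + 1) colors: when coloring a vertex, at most max_degree neighbors are already colored.
Upper bound = 6 + 1 = 7

7


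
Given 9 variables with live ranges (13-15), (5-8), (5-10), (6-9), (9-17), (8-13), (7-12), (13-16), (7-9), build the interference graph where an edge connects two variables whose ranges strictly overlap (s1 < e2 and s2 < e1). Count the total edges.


Check all pairs for overlapping intervals.
Two intervals (s1,e1) and (s2,e2) overlap if s1 < e2 and s2 < e1.
v0 (13-15) vs v1..v8: overlaps v4, v7 -> 2
v1 (5-8) vs v2..v8: overlaps v2, v3, v6, v8 -> 4
v2 (5-10) vs v3..v8: overlaps v3, v4, v5, v6, v8 -> 5
v3 (6-9) vs v4..v8: overlaps v5, v6, v8 -> 3
v4 (9-17) vs v5..v8: overlaps v5, v6, v7 -> 3
v5 (8-13) vs v6..v8: overlaps v6, v8 -> 2
v6 (7-12) vs v7..v8: overlaps v8 -> 1
v7 (13-16) vs v8: overlaps none -> 0
Total overlapping pairs = 2 + 4 + 5 + 3 + 3 + 2 + 1 + 0 = 20

20


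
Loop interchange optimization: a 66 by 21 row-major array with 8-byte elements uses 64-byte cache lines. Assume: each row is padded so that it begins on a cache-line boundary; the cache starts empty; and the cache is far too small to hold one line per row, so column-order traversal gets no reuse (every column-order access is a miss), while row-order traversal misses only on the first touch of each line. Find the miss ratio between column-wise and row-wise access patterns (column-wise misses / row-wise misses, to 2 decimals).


Each row occupies 21 * 8 = 168 bytes and starts on a line boundary, so it spans ceil(168 / 64) = 3 cache lines.
Row-major traversal misses (one per line touched): 66 * ceil(21 * 8 / 64) = 198
Column-major traversal misses (no reuse, every access misses): 66 * 21 = 1386
Ratio = 1386 / 198 = 7.0

7.0


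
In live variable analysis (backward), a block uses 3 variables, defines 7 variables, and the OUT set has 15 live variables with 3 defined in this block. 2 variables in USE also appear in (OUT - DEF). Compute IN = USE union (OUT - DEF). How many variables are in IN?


OUT - DEF: 15 - 3 = 12
|IN| = |USE| + |OUT - DEF| - |USE ∩ (OUT - DEF)| = 3 + 12 - 2 = 13

13
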